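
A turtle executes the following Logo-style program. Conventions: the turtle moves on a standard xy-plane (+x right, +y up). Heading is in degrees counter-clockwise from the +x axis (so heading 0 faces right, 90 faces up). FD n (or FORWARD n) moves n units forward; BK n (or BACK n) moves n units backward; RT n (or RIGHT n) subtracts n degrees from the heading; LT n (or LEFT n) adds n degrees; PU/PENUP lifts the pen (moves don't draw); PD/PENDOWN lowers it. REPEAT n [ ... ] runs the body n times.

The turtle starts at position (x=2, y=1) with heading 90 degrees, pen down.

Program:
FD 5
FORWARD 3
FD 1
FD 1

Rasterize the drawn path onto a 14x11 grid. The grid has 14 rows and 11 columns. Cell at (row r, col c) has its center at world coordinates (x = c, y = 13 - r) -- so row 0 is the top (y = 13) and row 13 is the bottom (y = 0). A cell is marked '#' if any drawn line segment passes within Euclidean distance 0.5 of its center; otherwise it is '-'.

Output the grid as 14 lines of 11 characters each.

Answer: -----------
-----------
--#--------
--#--------
--#--------
--#--------
--#--------
--#--------
--#--------
--#--------
--#--------
--#--------
--#--------
-----------

Derivation:
Segment 0: (2,1) -> (2,6)
Segment 1: (2,6) -> (2,9)
Segment 2: (2,9) -> (2,10)
Segment 3: (2,10) -> (2,11)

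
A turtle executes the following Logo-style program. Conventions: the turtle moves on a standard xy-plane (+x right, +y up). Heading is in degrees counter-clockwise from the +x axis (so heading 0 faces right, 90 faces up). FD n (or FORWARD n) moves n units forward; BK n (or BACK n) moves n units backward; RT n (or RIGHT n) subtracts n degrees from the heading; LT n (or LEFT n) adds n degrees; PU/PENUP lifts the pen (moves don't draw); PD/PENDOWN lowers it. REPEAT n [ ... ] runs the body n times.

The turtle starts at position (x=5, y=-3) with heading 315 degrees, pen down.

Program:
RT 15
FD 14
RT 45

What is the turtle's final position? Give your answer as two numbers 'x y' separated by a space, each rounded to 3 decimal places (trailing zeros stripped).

Executing turtle program step by step:
Start: pos=(5,-3), heading=315, pen down
RT 15: heading 315 -> 300
FD 14: (5,-3) -> (12,-15.124) [heading=300, draw]
RT 45: heading 300 -> 255
Final: pos=(12,-15.124), heading=255, 1 segment(s) drawn

Answer: 12 -15.124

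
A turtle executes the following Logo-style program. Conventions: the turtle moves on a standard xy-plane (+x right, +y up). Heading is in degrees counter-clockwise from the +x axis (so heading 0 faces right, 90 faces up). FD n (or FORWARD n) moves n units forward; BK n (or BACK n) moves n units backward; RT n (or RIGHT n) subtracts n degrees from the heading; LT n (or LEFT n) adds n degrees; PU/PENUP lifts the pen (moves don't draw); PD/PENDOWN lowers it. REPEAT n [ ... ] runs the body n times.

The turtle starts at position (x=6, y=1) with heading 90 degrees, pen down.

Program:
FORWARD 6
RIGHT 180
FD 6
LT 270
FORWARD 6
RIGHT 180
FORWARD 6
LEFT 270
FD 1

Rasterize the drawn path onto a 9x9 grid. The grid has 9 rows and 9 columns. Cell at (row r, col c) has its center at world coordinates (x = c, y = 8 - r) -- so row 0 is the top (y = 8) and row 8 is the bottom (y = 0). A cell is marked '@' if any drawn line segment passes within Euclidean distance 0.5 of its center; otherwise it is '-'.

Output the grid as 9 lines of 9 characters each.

Segment 0: (6,1) -> (6,7)
Segment 1: (6,7) -> (6,1)
Segment 2: (6,1) -> (0,1)
Segment 3: (0,1) -> (6,1)
Segment 4: (6,1) -> (6,0)

Answer: ---------
------@--
------@--
------@--
------@--
------@--
------@--
@@@@@@@--
------@--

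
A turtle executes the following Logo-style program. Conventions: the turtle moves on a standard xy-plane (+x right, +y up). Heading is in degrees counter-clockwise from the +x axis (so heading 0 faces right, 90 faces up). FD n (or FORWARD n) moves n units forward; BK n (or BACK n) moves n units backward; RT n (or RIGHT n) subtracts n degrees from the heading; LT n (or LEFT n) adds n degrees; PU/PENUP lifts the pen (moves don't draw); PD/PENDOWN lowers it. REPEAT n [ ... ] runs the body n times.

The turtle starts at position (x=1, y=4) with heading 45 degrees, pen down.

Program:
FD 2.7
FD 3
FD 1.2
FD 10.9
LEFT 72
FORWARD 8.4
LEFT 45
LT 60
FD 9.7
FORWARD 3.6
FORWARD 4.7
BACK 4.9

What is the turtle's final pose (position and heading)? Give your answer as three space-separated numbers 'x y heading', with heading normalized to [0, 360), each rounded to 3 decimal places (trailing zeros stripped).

Executing turtle program step by step:
Start: pos=(1,4), heading=45, pen down
FD 2.7: (1,4) -> (2.909,5.909) [heading=45, draw]
FD 3: (2.909,5.909) -> (5.031,8.031) [heading=45, draw]
FD 1.2: (5.031,8.031) -> (5.879,8.879) [heading=45, draw]
FD 10.9: (5.879,8.879) -> (13.587,16.587) [heading=45, draw]
LT 72: heading 45 -> 117
FD 8.4: (13.587,16.587) -> (9.773,24.071) [heading=117, draw]
LT 45: heading 117 -> 162
LT 60: heading 162 -> 222
FD 9.7: (9.773,24.071) -> (2.564,17.58) [heading=222, draw]
FD 3.6: (2.564,17.58) -> (-0.111,15.172) [heading=222, draw]
FD 4.7: (-0.111,15.172) -> (-3.604,12.027) [heading=222, draw]
BK 4.9: (-3.604,12.027) -> (0.038,15.305) [heading=222, draw]
Final: pos=(0.038,15.305), heading=222, 9 segment(s) drawn

Answer: 0.038 15.305 222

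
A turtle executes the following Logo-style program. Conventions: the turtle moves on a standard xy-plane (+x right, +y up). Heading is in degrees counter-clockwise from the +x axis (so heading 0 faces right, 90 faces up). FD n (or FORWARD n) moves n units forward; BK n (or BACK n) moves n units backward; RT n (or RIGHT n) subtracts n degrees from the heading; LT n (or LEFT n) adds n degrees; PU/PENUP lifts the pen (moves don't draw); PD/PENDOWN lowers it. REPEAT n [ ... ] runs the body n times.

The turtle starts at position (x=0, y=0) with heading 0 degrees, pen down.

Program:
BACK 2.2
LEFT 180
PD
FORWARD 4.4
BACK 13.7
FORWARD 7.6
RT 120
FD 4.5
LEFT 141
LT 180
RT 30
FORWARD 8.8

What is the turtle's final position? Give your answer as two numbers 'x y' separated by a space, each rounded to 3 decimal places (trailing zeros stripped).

Answer: 10.442 2.52

Derivation:
Executing turtle program step by step:
Start: pos=(0,0), heading=0, pen down
BK 2.2: (0,0) -> (-2.2,0) [heading=0, draw]
LT 180: heading 0 -> 180
PD: pen down
FD 4.4: (-2.2,0) -> (-6.6,0) [heading=180, draw]
BK 13.7: (-6.6,0) -> (7.1,0) [heading=180, draw]
FD 7.6: (7.1,0) -> (-0.5,0) [heading=180, draw]
RT 120: heading 180 -> 60
FD 4.5: (-0.5,0) -> (1.75,3.897) [heading=60, draw]
LT 141: heading 60 -> 201
LT 180: heading 201 -> 21
RT 30: heading 21 -> 351
FD 8.8: (1.75,3.897) -> (10.442,2.52) [heading=351, draw]
Final: pos=(10.442,2.52), heading=351, 6 segment(s) drawn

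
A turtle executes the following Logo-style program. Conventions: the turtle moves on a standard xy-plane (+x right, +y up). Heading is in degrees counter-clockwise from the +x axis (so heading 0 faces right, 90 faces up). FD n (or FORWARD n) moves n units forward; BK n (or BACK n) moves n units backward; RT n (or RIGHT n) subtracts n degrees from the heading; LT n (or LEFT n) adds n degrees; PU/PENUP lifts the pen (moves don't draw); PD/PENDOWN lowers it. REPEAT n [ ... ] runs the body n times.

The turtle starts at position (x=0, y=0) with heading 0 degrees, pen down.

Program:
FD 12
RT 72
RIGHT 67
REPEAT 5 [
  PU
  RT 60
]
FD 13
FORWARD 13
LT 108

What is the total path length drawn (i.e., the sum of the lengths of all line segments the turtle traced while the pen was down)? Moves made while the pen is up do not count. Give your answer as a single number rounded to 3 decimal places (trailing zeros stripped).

Answer: 12

Derivation:
Executing turtle program step by step:
Start: pos=(0,0), heading=0, pen down
FD 12: (0,0) -> (12,0) [heading=0, draw]
RT 72: heading 0 -> 288
RT 67: heading 288 -> 221
REPEAT 5 [
  -- iteration 1/5 --
  PU: pen up
  RT 60: heading 221 -> 161
  -- iteration 2/5 --
  PU: pen up
  RT 60: heading 161 -> 101
  -- iteration 3/5 --
  PU: pen up
  RT 60: heading 101 -> 41
  -- iteration 4/5 --
  PU: pen up
  RT 60: heading 41 -> 341
  -- iteration 5/5 --
  PU: pen up
  RT 60: heading 341 -> 281
]
FD 13: (12,0) -> (14.481,-12.761) [heading=281, move]
FD 13: (14.481,-12.761) -> (16.961,-25.522) [heading=281, move]
LT 108: heading 281 -> 29
Final: pos=(16.961,-25.522), heading=29, 1 segment(s) drawn

Segment lengths:
  seg 1: (0,0) -> (12,0), length = 12
Total = 12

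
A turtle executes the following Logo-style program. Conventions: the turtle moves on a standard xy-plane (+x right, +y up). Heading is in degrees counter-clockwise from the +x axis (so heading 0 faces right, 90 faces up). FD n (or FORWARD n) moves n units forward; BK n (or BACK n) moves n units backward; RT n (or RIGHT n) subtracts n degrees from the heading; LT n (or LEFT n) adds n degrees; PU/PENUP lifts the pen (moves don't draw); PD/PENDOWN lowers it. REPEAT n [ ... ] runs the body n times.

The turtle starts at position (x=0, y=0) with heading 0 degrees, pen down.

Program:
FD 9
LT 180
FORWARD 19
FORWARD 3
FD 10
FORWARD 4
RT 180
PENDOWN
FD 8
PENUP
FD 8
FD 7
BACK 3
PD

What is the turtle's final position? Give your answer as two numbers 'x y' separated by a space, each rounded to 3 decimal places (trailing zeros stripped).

Executing turtle program step by step:
Start: pos=(0,0), heading=0, pen down
FD 9: (0,0) -> (9,0) [heading=0, draw]
LT 180: heading 0 -> 180
FD 19: (9,0) -> (-10,0) [heading=180, draw]
FD 3: (-10,0) -> (-13,0) [heading=180, draw]
FD 10: (-13,0) -> (-23,0) [heading=180, draw]
FD 4: (-23,0) -> (-27,0) [heading=180, draw]
RT 180: heading 180 -> 0
PD: pen down
FD 8: (-27,0) -> (-19,0) [heading=0, draw]
PU: pen up
FD 8: (-19,0) -> (-11,0) [heading=0, move]
FD 7: (-11,0) -> (-4,0) [heading=0, move]
BK 3: (-4,0) -> (-7,0) [heading=0, move]
PD: pen down
Final: pos=(-7,0), heading=0, 6 segment(s) drawn

Answer: -7 0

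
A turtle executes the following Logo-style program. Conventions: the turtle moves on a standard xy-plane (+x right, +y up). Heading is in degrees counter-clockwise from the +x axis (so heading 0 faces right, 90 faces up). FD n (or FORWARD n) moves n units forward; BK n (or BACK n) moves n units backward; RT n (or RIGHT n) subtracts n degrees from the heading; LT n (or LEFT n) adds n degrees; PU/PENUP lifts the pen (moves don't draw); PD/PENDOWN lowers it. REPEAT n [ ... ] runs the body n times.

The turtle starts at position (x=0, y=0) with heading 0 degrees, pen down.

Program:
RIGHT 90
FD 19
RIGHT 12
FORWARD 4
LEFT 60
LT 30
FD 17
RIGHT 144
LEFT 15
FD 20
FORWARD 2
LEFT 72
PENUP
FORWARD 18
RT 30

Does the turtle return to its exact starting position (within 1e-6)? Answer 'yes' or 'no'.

Answer: no

Derivation:
Executing turtle program step by step:
Start: pos=(0,0), heading=0, pen down
RT 90: heading 0 -> 270
FD 19: (0,0) -> (0,-19) [heading=270, draw]
RT 12: heading 270 -> 258
FD 4: (0,-19) -> (-0.832,-22.913) [heading=258, draw]
LT 60: heading 258 -> 318
LT 30: heading 318 -> 348
FD 17: (-0.832,-22.913) -> (15.797,-26.447) [heading=348, draw]
RT 144: heading 348 -> 204
LT 15: heading 204 -> 219
FD 20: (15.797,-26.447) -> (0.254,-39.033) [heading=219, draw]
FD 2: (0.254,-39.033) -> (-1.3,-40.292) [heading=219, draw]
LT 72: heading 219 -> 291
PU: pen up
FD 18: (-1.3,-40.292) -> (5.15,-57.097) [heading=291, move]
RT 30: heading 291 -> 261
Final: pos=(5.15,-57.097), heading=261, 5 segment(s) drawn

Start position: (0, 0)
Final position: (5.15, -57.097)
Distance = 57.328; >= 1e-6 -> NOT closed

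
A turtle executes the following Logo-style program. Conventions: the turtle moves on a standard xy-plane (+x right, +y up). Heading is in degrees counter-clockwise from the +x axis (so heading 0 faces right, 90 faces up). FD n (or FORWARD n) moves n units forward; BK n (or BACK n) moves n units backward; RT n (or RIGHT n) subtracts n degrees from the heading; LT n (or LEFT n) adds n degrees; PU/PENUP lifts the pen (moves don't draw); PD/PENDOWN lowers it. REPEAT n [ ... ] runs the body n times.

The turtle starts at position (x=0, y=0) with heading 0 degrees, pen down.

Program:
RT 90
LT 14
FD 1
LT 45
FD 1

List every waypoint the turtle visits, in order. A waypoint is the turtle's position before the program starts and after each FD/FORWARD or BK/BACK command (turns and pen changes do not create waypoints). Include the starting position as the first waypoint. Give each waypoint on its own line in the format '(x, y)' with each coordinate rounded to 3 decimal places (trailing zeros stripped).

Answer: (0, 0)
(0.242, -0.97)
(1.099, -1.485)

Derivation:
Executing turtle program step by step:
Start: pos=(0,0), heading=0, pen down
RT 90: heading 0 -> 270
LT 14: heading 270 -> 284
FD 1: (0,0) -> (0.242,-0.97) [heading=284, draw]
LT 45: heading 284 -> 329
FD 1: (0.242,-0.97) -> (1.099,-1.485) [heading=329, draw]
Final: pos=(1.099,-1.485), heading=329, 2 segment(s) drawn
Waypoints (3 total):
(0, 0)
(0.242, -0.97)
(1.099, -1.485)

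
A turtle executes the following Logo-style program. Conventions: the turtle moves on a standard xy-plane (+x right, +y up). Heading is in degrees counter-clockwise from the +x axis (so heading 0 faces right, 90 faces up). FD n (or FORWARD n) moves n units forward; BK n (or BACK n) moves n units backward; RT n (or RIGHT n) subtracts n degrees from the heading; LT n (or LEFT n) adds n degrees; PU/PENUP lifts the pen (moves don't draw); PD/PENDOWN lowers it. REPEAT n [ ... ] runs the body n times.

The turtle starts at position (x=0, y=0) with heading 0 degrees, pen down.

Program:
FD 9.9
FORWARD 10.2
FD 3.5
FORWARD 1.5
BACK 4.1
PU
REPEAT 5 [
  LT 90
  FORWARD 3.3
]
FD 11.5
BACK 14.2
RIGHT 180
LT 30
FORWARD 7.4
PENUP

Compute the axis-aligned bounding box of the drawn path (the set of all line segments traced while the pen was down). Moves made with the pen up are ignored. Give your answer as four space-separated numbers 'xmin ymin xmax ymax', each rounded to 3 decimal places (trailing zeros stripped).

Answer: 0 0 25.1 0

Derivation:
Executing turtle program step by step:
Start: pos=(0,0), heading=0, pen down
FD 9.9: (0,0) -> (9.9,0) [heading=0, draw]
FD 10.2: (9.9,0) -> (20.1,0) [heading=0, draw]
FD 3.5: (20.1,0) -> (23.6,0) [heading=0, draw]
FD 1.5: (23.6,0) -> (25.1,0) [heading=0, draw]
BK 4.1: (25.1,0) -> (21,0) [heading=0, draw]
PU: pen up
REPEAT 5 [
  -- iteration 1/5 --
  LT 90: heading 0 -> 90
  FD 3.3: (21,0) -> (21,3.3) [heading=90, move]
  -- iteration 2/5 --
  LT 90: heading 90 -> 180
  FD 3.3: (21,3.3) -> (17.7,3.3) [heading=180, move]
  -- iteration 3/5 --
  LT 90: heading 180 -> 270
  FD 3.3: (17.7,3.3) -> (17.7,0) [heading=270, move]
  -- iteration 4/5 --
  LT 90: heading 270 -> 0
  FD 3.3: (17.7,0) -> (21,0) [heading=0, move]
  -- iteration 5/5 --
  LT 90: heading 0 -> 90
  FD 3.3: (21,0) -> (21,3.3) [heading=90, move]
]
FD 11.5: (21,3.3) -> (21,14.8) [heading=90, move]
BK 14.2: (21,14.8) -> (21,0.6) [heading=90, move]
RT 180: heading 90 -> 270
LT 30: heading 270 -> 300
FD 7.4: (21,0.6) -> (24.7,-5.809) [heading=300, move]
PU: pen up
Final: pos=(24.7,-5.809), heading=300, 5 segment(s) drawn

Segment endpoints: x in {0, 9.9, 20.1, 21, 23.6, 25.1}, y in {0}
xmin=0, ymin=0, xmax=25.1, ymax=0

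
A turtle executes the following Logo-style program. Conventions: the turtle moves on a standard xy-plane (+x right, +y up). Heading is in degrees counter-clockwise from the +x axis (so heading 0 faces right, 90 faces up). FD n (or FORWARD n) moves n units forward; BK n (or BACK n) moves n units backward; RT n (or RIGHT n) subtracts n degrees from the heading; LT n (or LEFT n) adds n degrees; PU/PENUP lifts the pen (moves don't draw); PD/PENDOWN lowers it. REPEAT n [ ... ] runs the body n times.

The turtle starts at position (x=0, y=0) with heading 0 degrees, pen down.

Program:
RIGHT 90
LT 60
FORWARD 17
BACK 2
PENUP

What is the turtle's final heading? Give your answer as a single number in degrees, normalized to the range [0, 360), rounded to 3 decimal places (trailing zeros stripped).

Executing turtle program step by step:
Start: pos=(0,0), heading=0, pen down
RT 90: heading 0 -> 270
LT 60: heading 270 -> 330
FD 17: (0,0) -> (14.722,-8.5) [heading=330, draw]
BK 2: (14.722,-8.5) -> (12.99,-7.5) [heading=330, draw]
PU: pen up
Final: pos=(12.99,-7.5), heading=330, 2 segment(s) drawn

Answer: 330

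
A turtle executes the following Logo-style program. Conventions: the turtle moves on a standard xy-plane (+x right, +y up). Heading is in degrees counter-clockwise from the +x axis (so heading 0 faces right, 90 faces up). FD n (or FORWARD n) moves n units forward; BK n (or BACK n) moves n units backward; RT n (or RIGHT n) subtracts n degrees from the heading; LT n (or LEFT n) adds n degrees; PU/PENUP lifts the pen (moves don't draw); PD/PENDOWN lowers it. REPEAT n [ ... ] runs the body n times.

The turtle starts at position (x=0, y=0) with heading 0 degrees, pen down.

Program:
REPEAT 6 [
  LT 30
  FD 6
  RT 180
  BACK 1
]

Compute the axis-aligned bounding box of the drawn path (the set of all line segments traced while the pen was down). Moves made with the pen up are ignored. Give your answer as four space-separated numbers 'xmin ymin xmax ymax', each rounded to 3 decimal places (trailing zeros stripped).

Executing turtle program step by step:
Start: pos=(0,0), heading=0, pen down
REPEAT 6 [
  -- iteration 1/6 --
  LT 30: heading 0 -> 30
  FD 6: (0,0) -> (5.196,3) [heading=30, draw]
  RT 180: heading 30 -> 210
  BK 1: (5.196,3) -> (6.062,3.5) [heading=210, draw]
  -- iteration 2/6 --
  LT 30: heading 210 -> 240
  FD 6: (6.062,3.5) -> (3.062,-1.696) [heading=240, draw]
  RT 180: heading 240 -> 60
  BK 1: (3.062,-1.696) -> (2.562,-2.562) [heading=60, draw]
  -- iteration 3/6 --
  LT 30: heading 60 -> 90
  FD 6: (2.562,-2.562) -> (2.562,3.438) [heading=90, draw]
  RT 180: heading 90 -> 270
  BK 1: (2.562,3.438) -> (2.562,4.438) [heading=270, draw]
  -- iteration 4/6 --
  LT 30: heading 270 -> 300
  FD 6: (2.562,4.438) -> (5.562,-0.758) [heading=300, draw]
  RT 180: heading 300 -> 120
  BK 1: (5.562,-0.758) -> (6.062,-1.624) [heading=120, draw]
  -- iteration 5/6 --
  LT 30: heading 120 -> 150
  FD 6: (6.062,-1.624) -> (0.866,1.376) [heading=150, draw]
  RT 180: heading 150 -> 330
  BK 1: (0.866,1.376) -> (0,1.876) [heading=330, draw]
  -- iteration 6/6 --
  LT 30: heading 330 -> 0
  FD 6: (0,1.876) -> (6,1.876) [heading=0, draw]
  RT 180: heading 0 -> 180
  BK 1: (6,1.876) -> (7,1.876) [heading=180, draw]
]
Final: pos=(7,1.876), heading=180, 12 segment(s) drawn

Segment endpoints: x in {0, 0, 0.866, 2.562, 2.562, 2.562, 3.062, 5.196, 5.562, 6, 6.062, 6.062, 7}, y in {-2.562, -1.696, -1.624, -0.758, 0, 1.376, 1.876, 1.876, 1.876, 3, 3.438, 3.5, 4.438}
xmin=0, ymin=-2.562, xmax=7, ymax=4.438

Answer: 0 -2.562 7 4.438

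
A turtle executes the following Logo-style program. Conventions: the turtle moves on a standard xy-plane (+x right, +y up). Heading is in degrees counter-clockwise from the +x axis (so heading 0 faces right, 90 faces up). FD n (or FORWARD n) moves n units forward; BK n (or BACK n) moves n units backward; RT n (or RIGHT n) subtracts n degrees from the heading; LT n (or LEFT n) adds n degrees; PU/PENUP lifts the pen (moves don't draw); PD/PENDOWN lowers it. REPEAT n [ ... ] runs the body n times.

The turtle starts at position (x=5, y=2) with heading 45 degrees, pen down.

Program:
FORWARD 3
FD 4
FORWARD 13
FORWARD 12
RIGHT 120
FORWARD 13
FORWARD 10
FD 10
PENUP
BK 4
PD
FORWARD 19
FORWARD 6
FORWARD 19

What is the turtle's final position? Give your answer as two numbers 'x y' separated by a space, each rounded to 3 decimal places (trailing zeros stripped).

Answer: 46.521 -45.885

Derivation:
Executing turtle program step by step:
Start: pos=(5,2), heading=45, pen down
FD 3: (5,2) -> (7.121,4.121) [heading=45, draw]
FD 4: (7.121,4.121) -> (9.95,6.95) [heading=45, draw]
FD 13: (9.95,6.95) -> (19.142,16.142) [heading=45, draw]
FD 12: (19.142,16.142) -> (27.627,24.627) [heading=45, draw]
RT 120: heading 45 -> 285
FD 13: (27.627,24.627) -> (30.992,12.07) [heading=285, draw]
FD 10: (30.992,12.07) -> (33.58,2.411) [heading=285, draw]
FD 10: (33.58,2.411) -> (36.168,-7.248) [heading=285, draw]
PU: pen up
BK 4: (36.168,-7.248) -> (35.133,-3.384) [heading=285, move]
PD: pen down
FD 19: (35.133,-3.384) -> (40.051,-21.737) [heading=285, draw]
FD 6: (40.051,-21.737) -> (41.604,-27.533) [heading=285, draw]
FD 19: (41.604,-27.533) -> (46.521,-45.885) [heading=285, draw]
Final: pos=(46.521,-45.885), heading=285, 10 segment(s) drawn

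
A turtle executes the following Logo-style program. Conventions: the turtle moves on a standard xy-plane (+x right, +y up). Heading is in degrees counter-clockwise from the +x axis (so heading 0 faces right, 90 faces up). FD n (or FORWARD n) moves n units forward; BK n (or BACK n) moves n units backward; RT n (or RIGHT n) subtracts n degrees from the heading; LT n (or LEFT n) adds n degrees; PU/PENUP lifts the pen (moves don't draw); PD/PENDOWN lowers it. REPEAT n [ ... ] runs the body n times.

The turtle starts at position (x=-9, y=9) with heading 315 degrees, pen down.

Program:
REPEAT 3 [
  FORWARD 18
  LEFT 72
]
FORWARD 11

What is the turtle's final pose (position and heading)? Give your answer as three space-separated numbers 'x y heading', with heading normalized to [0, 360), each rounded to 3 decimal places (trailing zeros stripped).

Answer: 6.086 23.943 171

Derivation:
Executing turtle program step by step:
Start: pos=(-9,9), heading=315, pen down
REPEAT 3 [
  -- iteration 1/3 --
  FD 18: (-9,9) -> (3.728,-3.728) [heading=315, draw]
  LT 72: heading 315 -> 27
  -- iteration 2/3 --
  FD 18: (3.728,-3.728) -> (19.766,4.444) [heading=27, draw]
  LT 72: heading 27 -> 99
  -- iteration 3/3 --
  FD 18: (19.766,4.444) -> (16.95,22.222) [heading=99, draw]
  LT 72: heading 99 -> 171
]
FD 11: (16.95,22.222) -> (6.086,23.943) [heading=171, draw]
Final: pos=(6.086,23.943), heading=171, 4 segment(s) drawn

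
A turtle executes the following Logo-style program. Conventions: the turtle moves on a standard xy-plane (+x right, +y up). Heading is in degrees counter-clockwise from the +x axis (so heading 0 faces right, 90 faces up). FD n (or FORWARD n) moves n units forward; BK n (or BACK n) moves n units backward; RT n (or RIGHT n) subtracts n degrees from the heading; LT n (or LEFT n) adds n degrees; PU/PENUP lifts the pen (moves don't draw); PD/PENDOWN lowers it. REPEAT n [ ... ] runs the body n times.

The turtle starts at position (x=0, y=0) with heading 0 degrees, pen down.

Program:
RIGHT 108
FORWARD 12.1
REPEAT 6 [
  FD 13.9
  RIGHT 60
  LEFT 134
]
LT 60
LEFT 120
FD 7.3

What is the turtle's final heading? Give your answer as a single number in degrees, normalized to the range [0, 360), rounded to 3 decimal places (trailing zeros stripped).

Executing turtle program step by step:
Start: pos=(0,0), heading=0, pen down
RT 108: heading 0 -> 252
FD 12.1: (0,0) -> (-3.739,-11.508) [heading=252, draw]
REPEAT 6 [
  -- iteration 1/6 --
  FD 13.9: (-3.739,-11.508) -> (-8.034,-24.727) [heading=252, draw]
  RT 60: heading 252 -> 192
  LT 134: heading 192 -> 326
  -- iteration 2/6 --
  FD 13.9: (-8.034,-24.727) -> (3.489,-32.5) [heading=326, draw]
  RT 60: heading 326 -> 266
  LT 134: heading 266 -> 40
  -- iteration 3/6 --
  FD 13.9: (3.489,-32.5) -> (14.137,-23.566) [heading=40, draw]
  RT 60: heading 40 -> 340
  LT 134: heading 340 -> 114
  -- iteration 4/6 --
  FD 13.9: (14.137,-23.566) -> (8.484,-10.867) [heading=114, draw]
  RT 60: heading 114 -> 54
  LT 134: heading 54 -> 188
  -- iteration 5/6 --
  FD 13.9: (8.484,-10.867) -> (-5.281,-12.802) [heading=188, draw]
  RT 60: heading 188 -> 128
  LT 134: heading 128 -> 262
  -- iteration 6/6 --
  FD 13.9: (-5.281,-12.802) -> (-7.216,-26.566) [heading=262, draw]
  RT 60: heading 262 -> 202
  LT 134: heading 202 -> 336
]
LT 60: heading 336 -> 36
LT 120: heading 36 -> 156
FD 7.3: (-7.216,-26.566) -> (-13.885,-23.597) [heading=156, draw]
Final: pos=(-13.885,-23.597), heading=156, 8 segment(s) drawn

Answer: 156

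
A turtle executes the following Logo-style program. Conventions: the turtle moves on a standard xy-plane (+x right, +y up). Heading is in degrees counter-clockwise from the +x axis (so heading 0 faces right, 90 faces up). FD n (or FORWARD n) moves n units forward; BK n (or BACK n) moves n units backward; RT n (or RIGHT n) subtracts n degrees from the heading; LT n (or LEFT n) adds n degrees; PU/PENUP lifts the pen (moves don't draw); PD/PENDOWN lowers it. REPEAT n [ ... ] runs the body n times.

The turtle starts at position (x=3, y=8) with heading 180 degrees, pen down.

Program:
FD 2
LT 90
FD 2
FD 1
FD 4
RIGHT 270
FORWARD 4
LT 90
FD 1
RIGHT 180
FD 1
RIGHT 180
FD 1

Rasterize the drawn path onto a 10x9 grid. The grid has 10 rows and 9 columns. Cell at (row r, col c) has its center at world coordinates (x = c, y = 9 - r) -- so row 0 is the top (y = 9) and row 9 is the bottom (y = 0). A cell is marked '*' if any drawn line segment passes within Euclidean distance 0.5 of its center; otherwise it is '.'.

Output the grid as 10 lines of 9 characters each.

Segment 0: (3,8) -> (1,8)
Segment 1: (1,8) -> (1,6)
Segment 2: (1,6) -> (1,5)
Segment 3: (1,5) -> (1,1)
Segment 4: (1,1) -> (5,1)
Segment 5: (5,1) -> (5,2)
Segment 6: (5,2) -> (5,1)
Segment 7: (5,1) -> (5,2)

Answer: .........
.***.....
.*.......
.*.......
.*.......
.*.......
.*.......
.*...*...
.*****...
.........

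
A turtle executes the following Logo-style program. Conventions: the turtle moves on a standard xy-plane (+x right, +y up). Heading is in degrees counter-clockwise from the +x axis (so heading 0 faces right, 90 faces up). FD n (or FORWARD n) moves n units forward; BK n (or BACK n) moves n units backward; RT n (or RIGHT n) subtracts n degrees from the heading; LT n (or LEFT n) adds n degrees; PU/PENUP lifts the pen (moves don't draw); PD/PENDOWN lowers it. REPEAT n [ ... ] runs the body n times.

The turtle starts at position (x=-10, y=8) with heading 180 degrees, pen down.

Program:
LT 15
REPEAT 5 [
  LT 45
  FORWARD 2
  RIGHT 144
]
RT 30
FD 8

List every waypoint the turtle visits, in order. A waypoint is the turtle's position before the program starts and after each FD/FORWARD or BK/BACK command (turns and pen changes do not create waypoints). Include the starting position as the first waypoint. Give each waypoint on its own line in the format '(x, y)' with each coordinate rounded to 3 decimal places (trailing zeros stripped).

Answer: (-10, 8)
(-11, 6.268)
(-12.554, 7.527)
(-11.068, 8.865)
(-9.979, 7.188)
(-11.806, 6.374)
(-4.878, 10.374)

Derivation:
Executing turtle program step by step:
Start: pos=(-10,8), heading=180, pen down
LT 15: heading 180 -> 195
REPEAT 5 [
  -- iteration 1/5 --
  LT 45: heading 195 -> 240
  FD 2: (-10,8) -> (-11,6.268) [heading=240, draw]
  RT 144: heading 240 -> 96
  -- iteration 2/5 --
  LT 45: heading 96 -> 141
  FD 2: (-11,6.268) -> (-12.554,7.527) [heading=141, draw]
  RT 144: heading 141 -> 357
  -- iteration 3/5 --
  LT 45: heading 357 -> 42
  FD 2: (-12.554,7.527) -> (-11.068,8.865) [heading=42, draw]
  RT 144: heading 42 -> 258
  -- iteration 4/5 --
  LT 45: heading 258 -> 303
  FD 2: (-11.068,8.865) -> (-9.979,7.188) [heading=303, draw]
  RT 144: heading 303 -> 159
  -- iteration 5/5 --
  LT 45: heading 159 -> 204
  FD 2: (-9.979,7.188) -> (-11.806,6.374) [heading=204, draw]
  RT 144: heading 204 -> 60
]
RT 30: heading 60 -> 30
FD 8: (-11.806,6.374) -> (-4.878,10.374) [heading=30, draw]
Final: pos=(-4.878,10.374), heading=30, 6 segment(s) drawn
Waypoints (7 total):
(-10, 8)
(-11, 6.268)
(-12.554, 7.527)
(-11.068, 8.865)
(-9.979, 7.188)
(-11.806, 6.374)
(-4.878, 10.374)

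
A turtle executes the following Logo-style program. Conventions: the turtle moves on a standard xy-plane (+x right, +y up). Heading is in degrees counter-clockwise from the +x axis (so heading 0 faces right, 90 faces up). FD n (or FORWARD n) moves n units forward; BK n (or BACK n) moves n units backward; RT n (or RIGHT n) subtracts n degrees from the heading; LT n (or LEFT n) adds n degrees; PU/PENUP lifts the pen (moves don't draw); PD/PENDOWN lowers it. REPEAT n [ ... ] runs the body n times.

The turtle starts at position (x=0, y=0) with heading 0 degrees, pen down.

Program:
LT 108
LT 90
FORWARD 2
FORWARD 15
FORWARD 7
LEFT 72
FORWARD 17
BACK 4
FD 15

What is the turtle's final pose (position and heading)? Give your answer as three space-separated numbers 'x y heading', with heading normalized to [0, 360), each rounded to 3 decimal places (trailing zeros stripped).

Executing turtle program step by step:
Start: pos=(0,0), heading=0, pen down
LT 108: heading 0 -> 108
LT 90: heading 108 -> 198
FD 2: (0,0) -> (-1.902,-0.618) [heading=198, draw]
FD 15: (-1.902,-0.618) -> (-16.168,-5.253) [heading=198, draw]
FD 7: (-16.168,-5.253) -> (-22.825,-7.416) [heading=198, draw]
LT 72: heading 198 -> 270
FD 17: (-22.825,-7.416) -> (-22.825,-24.416) [heading=270, draw]
BK 4: (-22.825,-24.416) -> (-22.825,-20.416) [heading=270, draw]
FD 15: (-22.825,-20.416) -> (-22.825,-35.416) [heading=270, draw]
Final: pos=(-22.825,-35.416), heading=270, 6 segment(s) drawn

Answer: -22.825 -35.416 270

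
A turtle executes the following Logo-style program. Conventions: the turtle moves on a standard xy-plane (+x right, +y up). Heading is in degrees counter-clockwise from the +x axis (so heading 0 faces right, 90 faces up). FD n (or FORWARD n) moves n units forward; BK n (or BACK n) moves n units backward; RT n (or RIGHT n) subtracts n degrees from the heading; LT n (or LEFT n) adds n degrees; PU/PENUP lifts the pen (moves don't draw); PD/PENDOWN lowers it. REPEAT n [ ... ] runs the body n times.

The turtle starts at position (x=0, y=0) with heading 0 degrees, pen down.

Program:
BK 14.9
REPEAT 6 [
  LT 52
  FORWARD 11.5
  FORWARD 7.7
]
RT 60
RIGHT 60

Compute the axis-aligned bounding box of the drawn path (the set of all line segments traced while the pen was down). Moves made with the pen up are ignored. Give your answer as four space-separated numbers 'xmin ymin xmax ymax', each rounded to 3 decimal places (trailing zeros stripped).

Executing turtle program step by step:
Start: pos=(0,0), heading=0, pen down
BK 14.9: (0,0) -> (-14.9,0) [heading=0, draw]
REPEAT 6 [
  -- iteration 1/6 --
  LT 52: heading 0 -> 52
  FD 11.5: (-14.9,0) -> (-7.82,9.062) [heading=52, draw]
  FD 7.7: (-7.82,9.062) -> (-3.079,15.13) [heading=52, draw]
  -- iteration 2/6 --
  LT 52: heading 52 -> 104
  FD 11.5: (-3.079,15.13) -> (-5.861,26.288) [heading=104, draw]
  FD 7.7: (-5.861,26.288) -> (-7.724,33.759) [heading=104, draw]
  -- iteration 3/6 --
  LT 52: heading 104 -> 156
  FD 11.5: (-7.724,33.759) -> (-18.23,38.437) [heading=156, draw]
  FD 7.7: (-18.23,38.437) -> (-25.264,41.569) [heading=156, draw]
  -- iteration 4/6 --
  LT 52: heading 156 -> 208
  FD 11.5: (-25.264,41.569) -> (-35.418,36.17) [heading=208, draw]
  FD 7.7: (-35.418,36.17) -> (-42.217,32.555) [heading=208, draw]
  -- iteration 5/6 --
  LT 52: heading 208 -> 260
  FD 11.5: (-42.217,32.555) -> (-44.214,21.23) [heading=260, draw]
  FD 7.7: (-44.214,21.23) -> (-45.551,13.647) [heading=260, draw]
  -- iteration 6/6 --
  LT 52: heading 260 -> 312
  FD 11.5: (-45.551,13.647) -> (-37.856,5.1) [heading=312, draw]
  FD 7.7: (-37.856,5.1) -> (-32.704,-0.622) [heading=312, draw]
]
RT 60: heading 312 -> 252
RT 60: heading 252 -> 192
Final: pos=(-32.704,-0.622), heading=192, 13 segment(s) drawn

Segment endpoints: x in {-45.551, -44.214, -42.217, -37.856, -35.418, -32.704, -25.264, -18.23, -14.9, -7.82, -7.724, -5.861, -3.079, 0}, y in {-0.622, 0, 5.1, 9.062, 13.647, 15.13, 21.23, 26.288, 32.555, 33.759, 36.17, 38.437, 41.569}
xmin=-45.551, ymin=-0.622, xmax=0, ymax=41.569

Answer: -45.551 -0.622 0 41.569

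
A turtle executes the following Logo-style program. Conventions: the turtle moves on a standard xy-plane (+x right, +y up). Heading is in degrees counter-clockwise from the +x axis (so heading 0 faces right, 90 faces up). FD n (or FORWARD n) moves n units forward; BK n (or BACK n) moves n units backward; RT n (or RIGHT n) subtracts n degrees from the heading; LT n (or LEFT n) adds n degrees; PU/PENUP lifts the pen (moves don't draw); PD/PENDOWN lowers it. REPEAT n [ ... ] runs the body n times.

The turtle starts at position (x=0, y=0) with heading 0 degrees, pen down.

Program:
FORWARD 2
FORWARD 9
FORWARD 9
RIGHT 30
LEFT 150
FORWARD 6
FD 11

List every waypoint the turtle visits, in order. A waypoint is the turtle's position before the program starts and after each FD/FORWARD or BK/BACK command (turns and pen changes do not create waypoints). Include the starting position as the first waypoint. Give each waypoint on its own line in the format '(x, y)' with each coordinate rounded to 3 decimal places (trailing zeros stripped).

Answer: (0, 0)
(2, 0)
(11, 0)
(20, 0)
(17, 5.196)
(11.5, 14.722)

Derivation:
Executing turtle program step by step:
Start: pos=(0,0), heading=0, pen down
FD 2: (0,0) -> (2,0) [heading=0, draw]
FD 9: (2,0) -> (11,0) [heading=0, draw]
FD 9: (11,0) -> (20,0) [heading=0, draw]
RT 30: heading 0 -> 330
LT 150: heading 330 -> 120
FD 6: (20,0) -> (17,5.196) [heading=120, draw]
FD 11: (17,5.196) -> (11.5,14.722) [heading=120, draw]
Final: pos=(11.5,14.722), heading=120, 5 segment(s) drawn
Waypoints (6 total):
(0, 0)
(2, 0)
(11, 0)
(20, 0)
(17, 5.196)
(11.5, 14.722)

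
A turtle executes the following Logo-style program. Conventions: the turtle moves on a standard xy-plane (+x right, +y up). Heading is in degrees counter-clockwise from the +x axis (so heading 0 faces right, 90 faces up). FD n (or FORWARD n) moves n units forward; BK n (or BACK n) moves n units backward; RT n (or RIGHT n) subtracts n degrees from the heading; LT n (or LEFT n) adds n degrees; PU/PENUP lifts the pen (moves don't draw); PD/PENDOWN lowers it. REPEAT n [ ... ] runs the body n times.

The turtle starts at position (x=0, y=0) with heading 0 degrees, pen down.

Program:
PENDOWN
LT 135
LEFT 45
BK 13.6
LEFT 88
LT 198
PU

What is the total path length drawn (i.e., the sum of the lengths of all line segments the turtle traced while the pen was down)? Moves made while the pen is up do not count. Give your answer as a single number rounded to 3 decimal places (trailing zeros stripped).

Executing turtle program step by step:
Start: pos=(0,0), heading=0, pen down
PD: pen down
LT 135: heading 0 -> 135
LT 45: heading 135 -> 180
BK 13.6: (0,0) -> (13.6,0) [heading=180, draw]
LT 88: heading 180 -> 268
LT 198: heading 268 -> 106
PU: pen up
Final: pos=(13.6,0), heading=106, 1 segment(s) drawn

Segment lengths:
  seg 1: (0,0) -> (13.6,0), length = 13.6
Total = 13.6

Answer: 13.6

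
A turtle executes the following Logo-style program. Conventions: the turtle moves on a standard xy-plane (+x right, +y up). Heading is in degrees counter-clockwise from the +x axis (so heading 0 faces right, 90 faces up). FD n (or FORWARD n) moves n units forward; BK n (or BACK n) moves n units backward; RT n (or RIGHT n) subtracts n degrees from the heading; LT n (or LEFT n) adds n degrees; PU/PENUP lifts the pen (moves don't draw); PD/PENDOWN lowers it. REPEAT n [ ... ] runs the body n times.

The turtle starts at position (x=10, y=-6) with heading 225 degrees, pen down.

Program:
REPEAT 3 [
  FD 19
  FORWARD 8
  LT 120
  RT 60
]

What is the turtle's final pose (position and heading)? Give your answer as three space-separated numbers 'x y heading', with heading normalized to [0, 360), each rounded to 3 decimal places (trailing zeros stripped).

Executing turtle program step by step:
Start: pos=(10,-6), heading=225, pen down
REPEAT 3 [
  -- iteration 1/3 --
  FD 19: (10,-6) -> (-3.435,-19.435) [heading=225, draw]
  FD 8: (-3.435,-19.435) -> (-9.092,-25.092) [heading=225, draw]
  LT 120: heading 225 -> 345
  RT 60: heading 345 -> 285
  -- iteration 2/3 --
  FD 19: (-9.092,-25.092) -> (-4.174,-43.444) [heading=285, draw]
  FD 8: (-4.174,-43.444) -> (-2.104,-51.172) [heading=285, draw]
  LT 120: heading 285 -> 45
  RT 60: heading 45 -> 345
  -- iteration 3/3 --
  FD 19: (-2.104,-51.172) -> (16.249,-56.089) [heading=345, draw]
  FD 8: (16.249,-56.089) -> (23.976,-58.16) [heading=345, draw]
  LT 120: heading 345 -> 105
  RT 60: heading 105 -> 45
]
Final: pos=(23.976,-58.16), heading=45, 6 segment(s) drawn

Answer: 23.976 -58.16 45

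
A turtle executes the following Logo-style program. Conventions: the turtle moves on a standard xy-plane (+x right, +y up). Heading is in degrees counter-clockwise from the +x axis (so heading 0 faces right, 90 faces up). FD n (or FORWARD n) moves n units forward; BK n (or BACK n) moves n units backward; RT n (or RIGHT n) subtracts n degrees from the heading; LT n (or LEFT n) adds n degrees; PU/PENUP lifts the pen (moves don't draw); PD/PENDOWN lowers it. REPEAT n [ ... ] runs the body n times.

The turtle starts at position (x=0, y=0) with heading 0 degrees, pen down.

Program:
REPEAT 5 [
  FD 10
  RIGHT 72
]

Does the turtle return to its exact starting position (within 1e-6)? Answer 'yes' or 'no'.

Executing turtle program step by step:
Start: pos=(0,0), heading=0, pen down
REPEAT 5 [
  -- iteration 1/5 --
  FD 10: (0,0) -> (10,0) [heading=0, draw]
  RT 72: heading 0 -> 288
  -- iteration 2/5 --
  FD 10: (10,0) -> (13.09,-9.511) [heading=288, draw]
  RT 72: heading 288 -> 216
  -- iteration 3/5 --
  FD 10: (13.09,-9.511) -> (5,-15.388) [heading=216, draw]
  RT 72: heading 216 -> 144
  -- iteration 4/5 --
  FD 10: (5,-15.388) -> (-3.09,-9.511) [heading=144, draw]
  RT 72: heading 144 -> 72
  -- iteration 5/5 --
  FD 10: (-3.09,-9.511) -> (0,0) [heading=72, draw]
  RT 72: heading 72 -> 0
]
Final: pos=(0,0), heading=0, 5 segment(s) drawn

Start position: (0, 0)
Final position: (0, 0)
Distance = 0; < 1e-6 -> CLOSED

Answer: yes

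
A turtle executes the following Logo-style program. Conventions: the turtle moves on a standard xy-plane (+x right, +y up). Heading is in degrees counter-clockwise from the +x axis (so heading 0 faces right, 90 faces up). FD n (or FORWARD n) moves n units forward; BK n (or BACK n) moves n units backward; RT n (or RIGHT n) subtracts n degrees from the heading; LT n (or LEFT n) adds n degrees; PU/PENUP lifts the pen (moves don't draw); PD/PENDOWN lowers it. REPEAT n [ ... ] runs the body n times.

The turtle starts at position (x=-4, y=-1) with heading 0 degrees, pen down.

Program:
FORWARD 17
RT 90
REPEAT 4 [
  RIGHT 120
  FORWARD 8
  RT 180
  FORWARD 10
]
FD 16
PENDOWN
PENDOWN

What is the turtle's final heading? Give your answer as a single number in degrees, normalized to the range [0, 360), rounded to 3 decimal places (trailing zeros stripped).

Executing turtle program step by step:
Start: pos=(-4,-1), heading=0, pen down
FD 17: (-4,-1) -> (13,-1) [heading=0, draw]
RT 90: heading 0 -> 270
REPEAT 4 [
  -- iteration 1/4 --
  RT 120: heading 270 -> 150
  FD 8: (13,-1) -> (6.072,3) [heading=150, draw]
  RT 180: heading 150 -> 330
  FD 10: (6.072,3) -> (14.732,-2) [heading=330, draw]
  -- iteration 2/4 --
  RT 120: heading 330 -> 210
  FD 8: (14.732,-2) -> (7.804,-6) [heading=210, draw]
  RT 180: heading 210 -> 30
  FD 10: (7.804,-6) -> (16.464,-1) [heading=30, draw]
  -- iteration 3/4 --
  RT 120: heading 30 -> 270
  FD 8: (16.464,-1) -> (16.464,-9) [heading=270, draw]
  RT 180: heading 270 -> 90
  FD 10: (16.464,-9) -> (16.464,1) [heading=90, draw]
  -- iteration 4/4 --
  RT 120: heading 90 -> 330
  FD 8: (16.464,1) -> (23.392,-3) [heading=330, draw]
  RT 180: heading 330 -> 150
  FD 10: (23.392,-3) -> (14.732,2) [heading=150, draw]
]
FD 16: (14.732,2) -> (0.876,10) [heading=150, draw]
PD: pen down
PD: pen down
Final: pos=(0.876,10), heading=150, 10 segment(s) drawn

Answer: 150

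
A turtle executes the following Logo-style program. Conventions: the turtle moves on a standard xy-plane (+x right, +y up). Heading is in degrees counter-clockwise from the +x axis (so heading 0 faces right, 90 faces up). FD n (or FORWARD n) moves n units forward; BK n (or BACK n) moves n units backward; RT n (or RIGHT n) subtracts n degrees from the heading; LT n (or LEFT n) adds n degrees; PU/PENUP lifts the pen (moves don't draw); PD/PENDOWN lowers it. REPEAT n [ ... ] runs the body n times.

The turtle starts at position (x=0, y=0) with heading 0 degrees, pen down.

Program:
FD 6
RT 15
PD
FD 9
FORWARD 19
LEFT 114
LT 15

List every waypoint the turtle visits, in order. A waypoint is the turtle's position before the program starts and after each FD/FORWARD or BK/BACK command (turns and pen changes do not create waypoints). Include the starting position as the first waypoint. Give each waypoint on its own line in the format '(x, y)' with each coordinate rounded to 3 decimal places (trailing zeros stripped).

Executing turtle program step by step:
Start: pos=(0,0), heading=0, pen down
FD 6: (0,0) -> (6,0) [heading=0, draw]
RT 15: heading 0 -> 345
PD: pen down
FD 9: (6,0) -> (14.693,-2.329) [heading=345, draw]
FD 19: (14.693,-2.329) -> (33.046,-7.247) [heading=345, draw]
LT 114: heading 345 -> 99
LT 15: heading 99 -> 114
Final: pos=(33.046,-7.247), heading=114, 3 segment(s) drawn
Waypoints (4 total):
(0, 0)
(6, 0)
(14.693, -2.329)
(33.046, -7.247)

Answer: (0, 0)
(6, 0)
(14.693, -2.329)
(33.046, -7.247)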